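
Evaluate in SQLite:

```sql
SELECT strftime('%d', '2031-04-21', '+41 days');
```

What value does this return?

First apply '+41 days': 2031-04-21 → 2031-06-01.
`%d` extracts the 2-digit day of month: 01.

01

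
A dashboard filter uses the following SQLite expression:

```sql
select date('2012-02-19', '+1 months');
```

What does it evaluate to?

2012-03-19

Adding +1 month to 2012-02-19 gives 2012-03-19.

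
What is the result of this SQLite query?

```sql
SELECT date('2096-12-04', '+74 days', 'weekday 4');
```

2097-02-21

Applying '+74 days' to 2096-12-04: counting 74 days forward gives 2097-02-16.
`weekday 4` advances to the next Thursday; 2097-02-16 is a Saturday, so it moves forward to 2097-02-21.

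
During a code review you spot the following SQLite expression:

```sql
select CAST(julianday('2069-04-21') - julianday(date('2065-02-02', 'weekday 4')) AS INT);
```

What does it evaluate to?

1536

`weekday 4` advances to the next Thursday; 2065-02-02 is a Monday, so it moves forward to 2065-02-05.
23 days remain in February 2065 after the 5th (28 − 5).
Full months from March 2065 through March 2069 contribute their day counts.
Then 21 days into April 2069.
Total: 23 + 31 + 30 + 31 + 30 + 31 + 31 + 30 + 31 + 30 + 31 + 31 + 28 + 31 + 30 + 31 + 30 + 31 + 31 + 30 + 31 + 30 + 31 + 31 + 28 + 31 + 30 + 31 + 30 + 31 + 31 + 30 + 31 + 30 + 31 + 31 + 29 + 31 + 30 + 31 + 30 + 31 + 31 + 30 + 31 + 30 + 31 + 31 + 28 + 31 + 21 = 1536.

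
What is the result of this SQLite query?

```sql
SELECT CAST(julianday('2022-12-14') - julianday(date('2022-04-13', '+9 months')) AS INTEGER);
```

-30

Adding +9 months to 2022-04-13 gives 2023-01-13.
17 days remain in December 2022 after the 14th (31 − 14).
Then 13 days into January 2023.
Total: 17 + 13 = 30.
The subtraction is earlier − later, so the result is −30 → -30.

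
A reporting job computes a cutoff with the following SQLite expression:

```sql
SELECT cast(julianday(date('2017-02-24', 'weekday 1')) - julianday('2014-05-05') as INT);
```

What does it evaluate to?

`weekday 1` advances to the next Monday; 2017-02-24 is a Friday, so it moves forward to 2017-02-27.
26 days remain in May 2014 after the 5th (31 − 5).
Full months from June 2014 through January 2017 contribute their day counts.
Then 27 days into February 2017.
Total: 26 + 30 + 31 + 31 + 30 + 31 + 30 + 31 + 31 + 28 + 31 + 30 + 31 + 30 + 31 + 31 + 30 + 31 + 30 + 31 + 31 + 29 + 31 + 30 + 31 + 30 + 31 + 31 + 30 + 31 + 30 + 31 + 31 + 27 = 1029.

1029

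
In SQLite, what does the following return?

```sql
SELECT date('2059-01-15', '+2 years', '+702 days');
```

Adding +2 years to 2059-01-15 gives 2061-01-15.
Applying '+702 days' to 2061-01-15: counting 702 days forward gives 2062-12-18.

2062-12-18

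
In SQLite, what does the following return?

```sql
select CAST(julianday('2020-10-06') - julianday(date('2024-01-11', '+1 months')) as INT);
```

-1223

Adding +1 month to 2024-01-11 gives 2024-02-11.
25 days remain in October 2020 after the 6th (31 − 6).
Full months from November 2020 through January 2024 contribute their day counts.
Then 11 days into February 2024.
Total: 25 + 30 + 31 + 31 + 28 + 31 + 30 + 31 + 30 + 31 + 31 + 30 + 31 + 30 + 31 + 31 + 28 + 31 + 30 + 31 + 30 + 31 + 31 + 30 + 31 + 30 + 31 + 31 + 28 + 31 + 30 + 31 + 30 + 31 + 31 + 30 + 31 + 30 + 31 + 31 + 11 = 1223.
The subtraction is earlier − later, so the result is −1223 → -1223.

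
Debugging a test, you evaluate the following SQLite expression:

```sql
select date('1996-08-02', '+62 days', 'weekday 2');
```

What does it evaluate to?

1996-10-08

Applying '+62 days' to 1996-08-02: counting 62 days forward gives 1996-10-03.
`weekday 2` advances to the next Tuesday; 1996-10-03 is a Thursday, so it moves forward to 1996-10-08.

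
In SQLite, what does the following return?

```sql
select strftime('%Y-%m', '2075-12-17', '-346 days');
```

2075-01

First apply '-346 days': 2075-12-17 → 2075-01-05.
`%Y-%m` extracts the year-month: 2075-01.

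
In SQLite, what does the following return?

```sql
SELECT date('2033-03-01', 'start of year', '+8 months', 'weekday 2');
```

2033-09-06

`start of year` rewinds 2033-03-01 to 2033-01-01.
Adding +8 months to 2033-01-01 gives 2033-09-01.
`weekday 2` advances to the next Tuesday; 2033-09-01 is a Thursday, so it moves forward to 2033-09-06.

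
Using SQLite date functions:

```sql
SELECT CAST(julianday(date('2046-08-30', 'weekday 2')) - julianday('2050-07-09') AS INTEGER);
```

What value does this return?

-1404

`weekday 2` advances to the next Tuesday; 2046-08-30 is a Thursday, so it moves forward to 2046-09-04.
26 days remain in September 2046 after the 4th (30 − 4).
Full months from October 2046 through June 2050 contribute their day counts.
Then 9 days into July 2050.
Total: 26 + 31 + 30 + 31 + 31 + 28 + 31 + 30 + 31 + 30 + 31 + 31 + 30 + 31 + 30 + 31 + 31 + 29 + 31 + 30 + 31 + 30 + 31 + 31 + 30 + 31 + 30 + 31 + 31 + 28 + 31 + 30 + 31 + 30 + 31 + 31 + 30 + 31 + 30 + 31 + 31 + 28 + 31 + 30 + 31 + 30 + 9 = 1404.
The subtraction is earlier − later, so the result is −1404 → -1404.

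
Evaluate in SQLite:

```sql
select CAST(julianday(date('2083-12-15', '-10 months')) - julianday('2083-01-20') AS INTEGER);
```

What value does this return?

Adding -10 months to 2083-12-15 gives 2083-02-15.
11 days remain in January 2083 after the 20th (31 − 20).
Then 15 days into February 2083.
Total: 11 + 15 = 26.

26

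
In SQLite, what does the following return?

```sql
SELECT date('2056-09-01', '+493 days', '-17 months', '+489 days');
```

2057-12-09

Applying '+493 days' to 2056-09-01: counting 493 days forward gives 2058-01-07.
Adding -17 months to 2058-01-07 gives 2056-08-07.
Applying '+489 days' to 2056-08-07: counting 489 days forward gives 2057-12-09.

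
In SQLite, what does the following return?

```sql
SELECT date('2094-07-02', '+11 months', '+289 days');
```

2096-03-17

Adding +11 months to 2094-07-02 gives 2095-06-02.
Applying '+289 days' to 2095-06-02: counting 289 days forward gives 2096-03-17.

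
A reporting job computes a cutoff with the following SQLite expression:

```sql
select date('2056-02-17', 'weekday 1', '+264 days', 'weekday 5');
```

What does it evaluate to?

`weekday 1` advances to the next Monday; 2056-02-17 is a Thursday, so it moves forward to 2056-02-21.
Applying '+264 days' to 2056-02-21: counting 264 days forward gives 2056-11-11.
`weekday 5` advances to the next Friday; 2056-11-11 is a Saturday, so it moves forward to 2056-11-17.

2056-11-17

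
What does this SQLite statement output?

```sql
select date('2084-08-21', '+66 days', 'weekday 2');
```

2084-10-31

Applying '+66 days' to 2084-08-21: counting 66 days forward gives 2084-10-26.
`weekday 2` advances to the next Tuesday; 2084-10-26 is a Thursday, so it moves forward to 2084-10-31.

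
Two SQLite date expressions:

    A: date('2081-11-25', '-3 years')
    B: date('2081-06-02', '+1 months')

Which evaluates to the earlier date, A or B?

A = 2078-11-25.
B = 2081-07-02.
A is earlier.

A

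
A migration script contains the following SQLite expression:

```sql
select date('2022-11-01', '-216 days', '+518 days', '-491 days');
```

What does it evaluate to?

2022-04-26

Applying '-216 days' to 2022-11-01: counting 216 days back gives 2022-03-30.
Applying '+518 days' to 2022-03-30: counting 518 days forward gives 2023-08-30.
Applying '-491 days' to 2023-08-30: counting 491 days back gives 2022-04-26.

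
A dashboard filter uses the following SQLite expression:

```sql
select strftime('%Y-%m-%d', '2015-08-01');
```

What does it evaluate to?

2015-08-01

`%Y-%m-%d` extracts the ISO date: 2015-08-01.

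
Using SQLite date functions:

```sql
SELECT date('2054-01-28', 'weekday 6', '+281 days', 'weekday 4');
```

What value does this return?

2054-11-12

`weekday 6` advances to the next Saturday; 2054-01-28 is a Wednesday, so it moves forward to 2054-01-31.
Applying '+281 days' to 2054-01-31: counting 281 days forward gives 2054-11-08.
`weekday 4` advances to the next Thursday; 2054-11-08 is a Sunday, so it moves forward to 2054-11-12.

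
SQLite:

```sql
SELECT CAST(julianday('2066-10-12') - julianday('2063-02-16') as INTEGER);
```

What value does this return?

12 days remain in February 2063 after the 16th (28 − 16).
Full months from March 2063 through September 2066 contribute their day counts.
Then 12 days into October 2066.
Total: 12 + 31 + 30 + 31 + 30 + 31 + 31 + 30 + 31 + 30 + 31 + 31 + 29 + 31 + 30 + 31 + 30 + 31 + 31 + 30 + 31 + 30 + 31 + 31 + 28 + 31 + 30 + 31 + 30 + 31 + 31 + 30 + 31 + 30 + 31 + 31 + 28 + 31 + 30 + 31 + 30 + 31 + 31 + 30 + 12 = 1334.

1334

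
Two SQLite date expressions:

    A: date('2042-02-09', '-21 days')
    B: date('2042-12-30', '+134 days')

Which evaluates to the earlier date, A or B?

A = 2042-01-19.
B = 2043-05-13.
A is earlier.

A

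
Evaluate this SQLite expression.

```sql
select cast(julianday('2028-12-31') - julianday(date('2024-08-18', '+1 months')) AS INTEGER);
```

1565

Adding +1 month to 2024-08-18 gives 2024-09-18.
12 days remain in September 2024 after the 18th (30 − 18).
Full months from October 2024 through November 2028 contribute their day counts.
Then 31 days into December 2028.
Total: 12 + 31 + 30 + 31 + 31 + 28 + 31 + 30 + 31 + 30 + 31 + 31 + 30 + 31 + 30 + 31 + 31 + 28 + 31 + 30 + 31 + 30 + 31 + 31 + 30 + 31 + 30 + 31 + 31 + 28 + 31 + 30 + 31 + 30 + 31 + 31 + 30 + 31 + 30 + 31 + 31 + 29 + 31 + 30 + 31 + 30 + 31 + 31 + 30 + 31 + 30 + 31 = 1565.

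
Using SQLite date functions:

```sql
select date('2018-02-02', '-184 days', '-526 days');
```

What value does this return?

Applying '-184 days' to 2018-02-02: counting 184 days back gives 2017-08-02.
Applying '-526 days' to 2017-08-02: counting 526 days back gives 2016-02-23.

2016-02-23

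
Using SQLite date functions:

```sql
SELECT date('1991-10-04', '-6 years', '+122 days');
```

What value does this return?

Adding -6 years to 1991-10-04 gives 1985-10-04.
Applying '+122 days' to 1985-10-04: counting 122 days forward gives 1986-02-03.

1986-02-03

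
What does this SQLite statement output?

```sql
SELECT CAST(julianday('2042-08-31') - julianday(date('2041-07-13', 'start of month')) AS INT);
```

426

`start of month` rewinds 2041-07-13 to 2041-07-01.
30 days remain in July 2041 after the 1st (31 − 1).
Full months from August 2041 through July 2042 contribute their day counts.
Then 31 days into August 2042.
Total: 30 + 31 + 30 + 31 + 30 + 31 + 31 + 28 + 31 + 30 + 31 + 30 + 31 + 31 = 426.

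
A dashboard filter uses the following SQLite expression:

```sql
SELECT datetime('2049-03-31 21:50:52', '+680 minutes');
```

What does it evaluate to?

680 minutes = 11h 20m; +680 minutes from 2049-03-31 21:50:52 is 2049-04-01 09:10:52 (crosses midnight).

2049-04-01 09:10:52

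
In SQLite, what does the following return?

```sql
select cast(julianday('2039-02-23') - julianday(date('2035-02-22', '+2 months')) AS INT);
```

1403

Adding +2 months to 2035-02-22 gives 2035-04-22.
8 days remain in April 2035 after the 22nd (30 − 22).
Full months from May 2035 through January 2039 contribute their day counts.
Then 23 days into February 2039.
Total: 8 + 31 + 30 + 31 + 31 + 30 + 31 + 30 + 31 + 31 + 29 + 31 + 30 + 31 + 30 + 31 + 31 + 30 + 31 + 30 + 31 + 31 + 28 + 31 + 30 + 31 + 30 + 31 + 31 + 30 + 31 + 30 + 31 + 31 + 28 + 31 + 30 + 31 + 30 + 31 + 31 + 30 + 31 + 30 + 31 + 31 + 23 = 1403.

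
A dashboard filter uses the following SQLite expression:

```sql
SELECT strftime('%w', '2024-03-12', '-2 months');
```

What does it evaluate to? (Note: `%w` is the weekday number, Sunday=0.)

First apply '-2 months': 2024-03-12 → 2024-01-12.
2024-01-12 is a Friday; with Sunday=0 that is 5.

5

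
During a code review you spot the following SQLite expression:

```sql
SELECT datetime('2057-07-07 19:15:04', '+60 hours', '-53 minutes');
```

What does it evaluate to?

2057-07-10 06:22:04

+60 hours from 2057-07-07 19:15:04 is 2057-07-10 07:15:04 (crosses midnight).
-53 minutes from 2057-07-10 07:15:04 is 2057-07-10 06:22:04.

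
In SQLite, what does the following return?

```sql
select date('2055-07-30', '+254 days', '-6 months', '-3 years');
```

2052-10-09

Applying '+254 days' to 2055-07-30: counting 254 days forward gives 2056-04-09.
Adding -6 months to 2056-04-09 gives 2055-10-09.
Adding -3 years to 2055-10-09 gives 2052-10-09.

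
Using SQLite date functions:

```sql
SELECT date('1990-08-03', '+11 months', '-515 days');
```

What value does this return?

1990-02-03

Adding +11 months to 1990-08-03 gives 1991-07-03.
Applying '-515 days' to 1991-07-03: counting 515 days back gives 1990-02-03.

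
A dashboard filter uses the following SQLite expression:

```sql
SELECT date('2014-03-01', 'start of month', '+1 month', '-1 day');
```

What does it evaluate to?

`start of month` rewinds 2014-03-01 to 2014-03-01.
Adding +1 month to 2014-03-01 gives 2014-04-01.
Going back 1 day from 2014-04-01 reaches 2014-03-31 (last day of March, 31 days).

2014-03-31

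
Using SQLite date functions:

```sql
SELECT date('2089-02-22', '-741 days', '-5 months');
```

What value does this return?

2086-09-12

Applying '-741 days' to 2089-02-22: counting 741 days back gives 2087-02-12.
Adding -5 months to 2087-02-12 gives 2086-09-12.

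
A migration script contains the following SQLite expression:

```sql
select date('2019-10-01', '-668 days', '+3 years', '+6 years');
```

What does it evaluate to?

Applying '-668 days' to 2019-10-01: counting 668 days back gives 2017-12-02.
Adding +3 years to 2017-12-02 gives 2020-12-02.
Adding +6 years to 2020-12-02 gives 2026-12-02.

2026-12-02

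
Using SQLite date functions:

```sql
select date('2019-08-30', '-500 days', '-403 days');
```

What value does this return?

2017-03-10

Applying '-500 days' to 2019-08-30: counting 500 days back gives 2018-04-17.
Applying '-403 days' to 2018-04-17: counting 403 days back gives 2017-03-10.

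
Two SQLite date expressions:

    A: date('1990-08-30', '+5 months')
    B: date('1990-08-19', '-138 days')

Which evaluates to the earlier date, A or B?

A = 1991-01-30.
B = 1990-04-03.
B is earlier.

B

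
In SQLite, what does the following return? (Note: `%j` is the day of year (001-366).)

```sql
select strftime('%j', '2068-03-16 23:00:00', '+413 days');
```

First apply '+413 days': 2068-03-16 23:00:00 → 2069-05-03 23:00:00.
Day-of-year for 2069-05-03: days since 2069-01-01 inclusive = 123, zero-padded to 123.

123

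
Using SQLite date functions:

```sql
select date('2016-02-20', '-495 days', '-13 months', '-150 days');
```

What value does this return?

Applying '-495 days' to 2016-02-20: counting 495 days back gives 2014-10-13.
Adding -13 months to 2014-10-13 gives 2013-09-13.
Applying '-150 days' to 2013-09-13: counting 150 days back gives 2013-04-16.

2013-04-16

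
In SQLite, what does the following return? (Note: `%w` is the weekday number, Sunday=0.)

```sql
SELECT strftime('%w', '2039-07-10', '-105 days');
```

0

First apply '-105 days': 2039-07-10 → 2039-03-27.
2039-03-27 is a Sunday; with Sunday=0 that is 0.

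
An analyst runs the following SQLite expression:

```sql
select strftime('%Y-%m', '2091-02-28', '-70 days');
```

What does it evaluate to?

2090-12

First apply '-70 days': 2091-02-28 → 2090-12-20.
`%Y-%m` extracts the year-month: 2090-12.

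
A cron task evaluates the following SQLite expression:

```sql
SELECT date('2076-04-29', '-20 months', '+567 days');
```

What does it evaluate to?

2076-03-18

Adding -20 months to 2076-04-29 gives 2074-08-29.
Applying '+567 days' to 2074-08-29: counting 567 days forward gives 2076-03-18.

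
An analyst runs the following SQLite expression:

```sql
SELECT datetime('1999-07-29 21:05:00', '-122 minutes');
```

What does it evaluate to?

1999-07-29 19:03:00

122 minutes = 2h 2m; -122 minutes from 1999-07-29 21:05:00 is 1999-07-29 19:03:00.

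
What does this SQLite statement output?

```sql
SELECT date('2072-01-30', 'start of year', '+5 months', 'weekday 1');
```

2072-06-06

`start of year` rewinds 2072-01-30 to 2072-01-01.
Adding +5 months to 2072-01-01 gives 2072-06-01.
`weekday 1` advances to the next Monday; 2072-06-01 is a Wednesday, so it moves forward to 2072-06-06.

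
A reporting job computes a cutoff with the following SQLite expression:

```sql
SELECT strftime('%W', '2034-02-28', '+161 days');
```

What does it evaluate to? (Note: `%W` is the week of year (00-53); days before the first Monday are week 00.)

32

First apply '+161 days': 2034-02-28 → 2034-08-08.
2034-08-08 is a Tuesday. SQLite's %W counts Mondays since the year started; the result is 32.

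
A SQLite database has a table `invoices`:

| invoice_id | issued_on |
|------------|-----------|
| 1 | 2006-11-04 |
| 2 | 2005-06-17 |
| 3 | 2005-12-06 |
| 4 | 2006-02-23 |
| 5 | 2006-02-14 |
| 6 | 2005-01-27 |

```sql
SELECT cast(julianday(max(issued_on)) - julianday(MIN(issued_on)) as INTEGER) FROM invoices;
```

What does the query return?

MIN = 2005-01-27, MAX = 2006-11-04.
4 days remain in January 2005 after the 27th (31 − 27).
Full months from February 2005 through October 2006 contribute their day counts.
Then 4 days into November 2006.
Total: 4 + 28 + 31 + 30 + 31 + 30 + 31 + 31 + 30 + 31 + 30 + 31 + 31 + 28 + 31 + 30 + 31 + 30 + 31 + 31 + 30 + 31 + 4 = 646.

646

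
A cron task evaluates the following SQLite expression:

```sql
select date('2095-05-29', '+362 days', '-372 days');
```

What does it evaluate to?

Applying '+362 days' to 2095-05-29: counting 362 days forward gives 2096-05-25.
Applying '-372 days' to 2096-05-25: counting 372 days back gives 2095-05-19.

2095-05-19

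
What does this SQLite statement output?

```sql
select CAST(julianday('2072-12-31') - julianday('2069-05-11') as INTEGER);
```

20 days remain in May 2069 after the 11th (31 − 11).
Full months from June 2069 through November 2072 contribute their day counts.
Then 31 days into December 2072.
Total: 20 + 30 + 31 + 31 + 30 + 31 + 30 + 31 + 31 + 28 + 31 + 30 + 31 + 30 + 31 + 31 + 30 + 31 + 30 + 31 + 31 + 28 + 31 + 30 + 31 + 30 + 31 + 31 + 30 + 31 + 30 + 31 + 31 + 29 + 31 + 30 + 31 + 30 + 31 + 31 + 30 + 31 + 30 + 31 = 1330.

1330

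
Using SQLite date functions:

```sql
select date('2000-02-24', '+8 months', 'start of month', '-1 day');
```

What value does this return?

Adding +8 months to 2000-02-24 gives 2000-10-24.
`start of month` rewinds 2000-10-24 to 2000-10-01.
Going back 1 day from 2000-10-01 reaches 2000-09-30 (last day of September, 30 days).

2000-09-30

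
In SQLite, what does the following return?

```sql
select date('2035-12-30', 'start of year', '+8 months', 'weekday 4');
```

2035-09-06

`start of year` rewinds 2035-12-30 to 2035-01-01.
Adding +8 months to 2035-01-01 gives 2035-09-01.
`weekday 4` advances to the next Thursday; 2035-09-01 is a Saturday, so it moves forward to 2035-09-06.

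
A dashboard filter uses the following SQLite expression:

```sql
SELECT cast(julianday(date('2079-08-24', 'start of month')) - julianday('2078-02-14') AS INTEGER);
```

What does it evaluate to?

`start of month` rewinds 2079-08-24 to 2079-08-01.
14 days remain in February 2078 after the 14th (28 − 14).
Full months from March 2078 through July 2079 contribute their day counts.
Then 1 day into August 2079.
Total: 14 + 31 + 30 + 31 + 30 + 31 + 31 + 30 + 31 + 30 + 31 + 31 + 28 + 31 + 30 + 31 + 30 + 31 + 1 = 533.

533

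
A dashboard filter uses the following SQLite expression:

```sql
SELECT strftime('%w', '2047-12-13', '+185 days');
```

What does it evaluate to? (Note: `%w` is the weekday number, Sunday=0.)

First apply '+185 days': 2047-12-13 → 2048-06-15.
2048-06-15 is a Monday; with Sunday=0 that is 1.

1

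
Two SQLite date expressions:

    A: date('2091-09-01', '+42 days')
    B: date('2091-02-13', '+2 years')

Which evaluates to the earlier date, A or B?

A = 2091-10-13.
B = 2093-02-13.
A is earlier.

A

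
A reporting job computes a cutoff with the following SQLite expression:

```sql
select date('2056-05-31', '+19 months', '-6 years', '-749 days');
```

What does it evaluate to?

2049-12-12

Adding +19 months to 2056-05-31 gives 2057-12-31.
Adding -6 years to 2057-12-31 gives 2051-12-31.
Applying '-749 days' to 2051-12-31: counting 749 days back gives 2049-12-12.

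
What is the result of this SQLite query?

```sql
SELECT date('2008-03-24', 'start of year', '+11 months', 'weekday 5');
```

`start of year` rewinds 2008-03-24 to 2008-01-01.
Adding +11 months to 2008-01-01 gives 2008-12-01.
`weekday 5` advances to the next Friday; 2008-12-01 is a Monday, so it moves forward to 2008-12-05.

2008-12-05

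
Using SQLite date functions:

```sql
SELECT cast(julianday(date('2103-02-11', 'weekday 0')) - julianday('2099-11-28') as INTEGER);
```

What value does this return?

1170

`weekday 0` advances to the next Sunday; 2103-02-11 is already a Sunday, so it stays at 2103-02-11.
2 days remain in November 2099 after the 28th (30 − 28).
Full months from December 2099 through January 2103 contribute their day counts.
Then 11 days into February 2103.
Total: 2 + 31 + 31 + 28 + 31 + 30 + 31 + 30 + 31 + 31 + 30 + 31 + 30 + 31 + 31 + 28 + 31 + 30 + 31 + 30 + 31 + 31 + 30 + 31 + 30 + 31 + 31 + 28 + 31 + 30 + 31 + 30 + 31 + 31 + 30 + 31 + 30 + 31 + 31 + 11 = 1170.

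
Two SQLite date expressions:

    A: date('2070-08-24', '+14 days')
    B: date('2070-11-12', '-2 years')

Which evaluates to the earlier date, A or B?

A = 2070-09-07.
B = 2068-11-12.
B is earlier.

B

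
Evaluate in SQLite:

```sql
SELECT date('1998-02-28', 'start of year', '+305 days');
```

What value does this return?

`start of year` rewinds 1998-02-28 to 1998-01-01.
Applying '+305 days' to 1998-01-01: counting 305 days forward gives 1998-11-02.

1998-11-02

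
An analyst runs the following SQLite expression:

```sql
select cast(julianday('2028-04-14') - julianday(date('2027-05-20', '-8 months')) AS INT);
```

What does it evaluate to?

572

Adding -8 months to 2027-05-20 gives 2026-09-20.
10 days remain in September 2026 after the 20th (30 − 20).
Full months from October 2026 through March 2028 contribute their day counts.
Then 14 days into April 2028.
Total: 10 + 31 + 30 + 31 + 31 + 28 + 31 + 30 + 31 + 30 + 31 + 31 + 30 + 31 + 30 + 31 + 31 + 29 + 31 + 14 = 572.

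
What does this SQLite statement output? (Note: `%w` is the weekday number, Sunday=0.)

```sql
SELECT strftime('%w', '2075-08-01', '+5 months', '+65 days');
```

First apply '+5 months', '+65 days': 2075-08-01 → 2076-03-06.
2076-03-06 is a Friday; with Sunday=0 that is 5.

5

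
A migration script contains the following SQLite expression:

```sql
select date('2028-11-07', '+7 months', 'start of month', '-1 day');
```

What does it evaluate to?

2029-05-31

Adding +7 months to 2028-11-07 gives 2029-06-07.
`start of month` rewinds 2029-06-07 to 2029-06-01.
Going back 1 day from 2029-06-01 reaches 2029-05-31 (last day of May, 31 days).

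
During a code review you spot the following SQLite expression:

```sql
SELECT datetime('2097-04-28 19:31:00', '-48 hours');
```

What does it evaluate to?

-48 hours from 2097-04-28 19:31:00 is 2097-04-26 19:31:00 (crosses midnight).

2097-04-26 19:31:00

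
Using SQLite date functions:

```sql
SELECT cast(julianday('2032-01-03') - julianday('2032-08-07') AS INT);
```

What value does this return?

-217

28 days remain in January 2032 after the 3rd (31 − 3).
Full months from February 2032 through July 2032 contribute their day counts.
Then 7 days into August 2032.
Total: 28 + 29 + 31 + 30 + 31 + 30 + 31 + 7 = 217.
The subtraction is earlier − later, so the result is −217 → -217.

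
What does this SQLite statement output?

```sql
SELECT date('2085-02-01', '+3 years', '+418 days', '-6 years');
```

Adding +3 years to 2085-02-01 gives 2088-02-01.
Applying '+418 days' to 2088-02-01: counting 418 days forward gives 2089-03-25.
Adding -6 years to 2089-03-25 gives 2083-03-25.

2083-03-25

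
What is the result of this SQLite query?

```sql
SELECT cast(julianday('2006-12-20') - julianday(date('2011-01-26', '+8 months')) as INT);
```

-1741

Adding +8 months to 2011-01-26 gives 2011-09-26.
11 days remain in December 2006 after the 20th (31 − 20).
Full months from January 2007 through August 2011 contribute their day counts.
Then 26 days into September 2011.
Total: 11 + 31 + 28 + 31 + 30 + 31 + 30 + 31 + 31 + 30 + 31 + 30 + 31 + 31 + 29 + 31 + 30 + 31 + 30 + 31 + 31 + 30 + 31 + 30 + 31 + 31 + 28 + 31 + 30 + 31 + 30 + 31 + 31 + 30 + 31 + 30 + 31 + 31 + 28 + 31 + 30 + 31 + 30 + 31 + 31 + 30 + 31 + 30 + 31 + 31 + 28 + 31 + 30 + 31 + 30 + 31 + 31 + 26 = 1741.
The subtraction is earlier − later, so the result is −1741 → -1741.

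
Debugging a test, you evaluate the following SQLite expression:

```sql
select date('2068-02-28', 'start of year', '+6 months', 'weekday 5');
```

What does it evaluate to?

2068-07-06

`start of year` rewinds 2068-02-28 to 2068-01-01.
Adding +6 months to 2068-01-01 gives 2068-07-01.
`weekday 5` advances to the next Friday; 2068-07-01 is a Sunday, so it moves forward to 2068-07-06.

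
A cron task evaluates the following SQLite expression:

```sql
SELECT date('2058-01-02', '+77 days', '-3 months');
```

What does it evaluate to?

Applying '+77 days' to 2058-01-02: counting 77 days forward gives 2058-03-20.
Adding -3 months to 2058-03-20 gives 2057-12-20.

2057-12-20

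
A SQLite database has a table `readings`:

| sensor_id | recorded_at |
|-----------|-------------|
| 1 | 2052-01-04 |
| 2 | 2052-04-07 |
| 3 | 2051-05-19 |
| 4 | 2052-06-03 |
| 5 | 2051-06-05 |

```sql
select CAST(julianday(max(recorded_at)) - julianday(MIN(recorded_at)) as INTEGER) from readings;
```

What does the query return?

381

MIN = 2051-05-19, MAX = 2052-06-03.
12 days remain in May 2051 after the 19th (31 − 19).
Full months from June 2051 through May 2052 contribute their day counts.
Then 3 days into June 2052.
Total: 12 + 30 + 31 + 31 + 30 + 31 + 30 + 31 + 31 + 29 + 31 + 30 + 31 + 3 = 381.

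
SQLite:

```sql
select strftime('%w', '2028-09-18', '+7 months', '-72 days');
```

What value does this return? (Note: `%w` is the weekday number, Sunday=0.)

First apply '+7 months', '-72 days': 2028-09-18 → 2029-02-05.
2029-02-05 is a Monday; with Sunday=0 that is 1.

1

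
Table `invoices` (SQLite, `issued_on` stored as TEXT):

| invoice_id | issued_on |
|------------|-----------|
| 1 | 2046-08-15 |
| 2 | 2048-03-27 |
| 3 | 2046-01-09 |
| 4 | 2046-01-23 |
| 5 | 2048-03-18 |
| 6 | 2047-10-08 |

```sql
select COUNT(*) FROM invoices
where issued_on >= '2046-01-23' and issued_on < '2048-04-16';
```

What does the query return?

5

Rows in [2046-01-23, 2048-04-16): 2046-08-15, 2048-03-27, 2046-01-23, 2048-03-18, 2047-10-08 → 5 rows.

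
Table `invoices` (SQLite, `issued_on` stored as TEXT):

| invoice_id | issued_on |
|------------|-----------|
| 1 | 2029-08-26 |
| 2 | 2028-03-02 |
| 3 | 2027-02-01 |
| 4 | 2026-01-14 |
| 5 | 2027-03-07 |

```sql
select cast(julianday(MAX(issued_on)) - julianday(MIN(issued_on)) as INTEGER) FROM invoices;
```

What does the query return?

MIN = 2026-01-14, MAX = 2029-08-26.
17 days remain in January 2026 after the 14th (31 − 14).
Full months from February 2026 through July 2029 contribute their day counts.
Then 26 days into August 2029.
Total: 17 + 28 + 31 + 30 + 31 + 30 + 31 + 31 + 30 + 31 + 30 + 31 + 31 + 28 + 31 + 30 + 31 + 30 + 31 + 31 + 30 + 31 + 30 + 31 + 31 + 29 + 31 + 30 + 31 + 30 + 31 + 31 + 30 + 31 + 30 + 31 + 31 + 28 + 31 + 30 + 31 + 30 + 31 + 26 = 1320.

1320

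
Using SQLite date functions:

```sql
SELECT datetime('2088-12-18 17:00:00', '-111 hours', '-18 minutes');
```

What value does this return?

2088-12-14 01:42:00

-111 hours from 2088-12-18 17:00:00 is 2088-12-14 02:00:00 (crosses midnight).
-18 minutes from 2088-12-14 02:00:00 is 2088-12-14 01:42:00.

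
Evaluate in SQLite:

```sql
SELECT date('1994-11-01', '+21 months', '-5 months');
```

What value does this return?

Adding +21 months to 1994-11-01 gives 1996-08-01.
Adding -5 months to 1996-08-01 gives 1996-03-01.

1996-03-01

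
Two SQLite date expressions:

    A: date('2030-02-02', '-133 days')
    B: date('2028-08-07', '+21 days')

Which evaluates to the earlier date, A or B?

A = 2029-09-22.
B = 2028-08-28.
B is earlier.

B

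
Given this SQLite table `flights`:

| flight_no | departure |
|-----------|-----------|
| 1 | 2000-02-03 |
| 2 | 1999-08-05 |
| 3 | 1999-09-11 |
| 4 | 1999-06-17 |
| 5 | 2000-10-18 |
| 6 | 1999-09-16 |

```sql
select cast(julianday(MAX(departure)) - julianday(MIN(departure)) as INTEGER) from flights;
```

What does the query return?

489

MIN = 1999-06-17, MAX = 2000-10-18.
13 days remain in June 1999 after the 17th (30 − 17).
Full months from July 1999 through September 2000 contribute their day counts.
Then 18 days into October 2000.
Total: 13 + 31 + 31 + 30 + 31 + 30 + 31 + 31 + 29 + 31 + 30 + 31 + 30 + 31 + 31 + 30 + 18 = 489.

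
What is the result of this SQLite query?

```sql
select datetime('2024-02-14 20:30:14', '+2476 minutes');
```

2024-02-16 13:46:14

2476 minutes = 41h 16m; +2476 minutes from 2024-02-14 20:30:14 is 2024-02-16 13:46:14 (crosses midnight).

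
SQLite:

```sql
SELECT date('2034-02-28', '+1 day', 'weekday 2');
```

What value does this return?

February 2034 has 28 days; 0 remain after the 28th, so 1 days reach 2034-03-01.
`weekday 2` advances to the next Tuesday; 2034-03-01 is a Wednesday, so it moves forward to 2034-03-07.

2034-03-07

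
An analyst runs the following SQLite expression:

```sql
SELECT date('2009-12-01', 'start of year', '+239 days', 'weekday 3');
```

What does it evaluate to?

2009-09-02

`start of year` rewinds 2009-12-01 to 2009-01-01.
Applying '+239 days' to 2009-01-01: counting 239 days forward gives 2009-08-28.
`weekday 3` advances to the next Wednesday; 2009-08-28 is a Friday, so it moves forward to 2009-09-02.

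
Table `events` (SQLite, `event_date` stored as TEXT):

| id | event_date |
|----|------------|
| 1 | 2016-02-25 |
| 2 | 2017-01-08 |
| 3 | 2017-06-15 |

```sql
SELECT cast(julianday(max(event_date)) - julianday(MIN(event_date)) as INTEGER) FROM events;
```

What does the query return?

476

MIN = 2016-02-25, MAX = 2017-06-15.
4 days remain in February 2016 after the 25th (29 − 25).
Full months from March 2016 through May 2017 contribute their day counts.
Then 15 days into June 2017.
Total: 4 + 31 + 30 + 31 + 30 + 31 + 31 + 30 + 31 + 30 + 31 + 31 + 28 + 31 + 30 + 31 + 15 = 476.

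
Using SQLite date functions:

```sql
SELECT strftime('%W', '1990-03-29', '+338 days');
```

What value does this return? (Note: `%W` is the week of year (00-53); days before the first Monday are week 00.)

First apply '+338 days': 1990-03-29 → 1991-03-02.
1991-03-02 is a Saturday. SQLite's %W counts Mondays since the year started; the result is 08.

08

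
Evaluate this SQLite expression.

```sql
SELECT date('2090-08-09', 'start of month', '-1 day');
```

`start of month` rewinds 2090-08-09 to 2090-08-01.
Going back 1 day from 2090-08-01 reaches 2090-07-31 (last day of July, 31 days).

2090-07-31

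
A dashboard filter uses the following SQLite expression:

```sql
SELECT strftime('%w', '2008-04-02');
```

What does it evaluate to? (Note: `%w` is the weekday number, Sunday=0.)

2008-04-02 is a Wednesday; with Sunday=0 that is 3.

3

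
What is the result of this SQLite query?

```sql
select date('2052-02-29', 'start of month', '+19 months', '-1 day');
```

2053-08-31

`start of month` rewinds 2052-02-29 to 2052-02-01.
Adding +19 months to 2052-02-01 gives 2053-09-01.
Going back 1 day from 2053-09-01 reaches 2053-08-31 (last day of August, 31 days).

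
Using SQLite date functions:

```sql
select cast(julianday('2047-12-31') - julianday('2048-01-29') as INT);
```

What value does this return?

0 days remain in December 2047 after the 31st (31 − 31).
Then 29 days into January 2048.
Total: 0 + 29 = 29.
The subtraction is earlier − later, so the result is −29 → -29.

-29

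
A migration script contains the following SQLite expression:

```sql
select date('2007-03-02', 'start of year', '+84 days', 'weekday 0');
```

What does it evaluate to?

2007-04-01

`start of year` rewinds 2007-03-02 to 2007-01-01.
Applying '+84 days' to 2007-01-01: counting 84 days forward gives 2007-03-26.
`weekday 0` advances to the next Sunday; 2007-03-26 is a Monday, so it moves forward to 2007-04-01.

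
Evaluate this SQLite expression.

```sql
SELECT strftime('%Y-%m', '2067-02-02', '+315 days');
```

First apply '+315 days': 2067-02-02 → 2067-12-14.
`%Y-%m` extracts the year-month: 2067-12.

2067-12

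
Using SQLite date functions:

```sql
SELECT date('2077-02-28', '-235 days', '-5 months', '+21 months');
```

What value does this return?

Applying '-235 days' to 2077-02-28: counting 235 days back gives 2076-07-08.
Adding -5 months to 2076-07-08 gives 2076-02-08.
Adding +21 months to 2076-02-08 gives 2077-11-08.

2077-11-08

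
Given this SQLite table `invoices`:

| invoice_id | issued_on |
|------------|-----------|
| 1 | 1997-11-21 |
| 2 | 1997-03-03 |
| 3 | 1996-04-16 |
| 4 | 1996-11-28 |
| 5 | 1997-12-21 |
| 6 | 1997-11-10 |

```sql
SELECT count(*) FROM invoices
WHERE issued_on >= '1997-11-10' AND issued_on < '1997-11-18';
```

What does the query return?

Rows in [1997-11-10, 1997-11-18): 1997-11-10 → 1 row.

1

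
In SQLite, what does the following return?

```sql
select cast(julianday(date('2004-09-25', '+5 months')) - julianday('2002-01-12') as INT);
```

Adding +5 months to 2004-09-25 gives 2005-02-25.
19 days remain in January 2002 after the 12th (31 − 12).
Full months from February 2002 through January 2005 contribute their day counts.
Then 25 days into February 2005.
Total: 19 + 28 + 31 + 30 + 31 + 30 + 31 + 31 + 30 + 31 + 30 + 31 + 31 + 28 + 31 + 30 + 31 + 30 + 31 + 31 + 30 + 31 + 30 + 31 + 31 + 29 + 31 + 30 + 31 + 30 + 31 + 31 + 30 + 31 + 30 + 31 + 31 + 25 = 1140.

1140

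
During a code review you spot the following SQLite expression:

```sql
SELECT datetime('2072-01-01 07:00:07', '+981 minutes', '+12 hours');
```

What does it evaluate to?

981 minutes = 16h 21m; +981 minutes from 2072-01-01 07:00:07 is 2072-01-01 23:21:07.
+12 hours from 2072-01-01 23:21:07 is 2072-01-02 11:21:07 (crosses midnight).

2072-01-02 11:21:07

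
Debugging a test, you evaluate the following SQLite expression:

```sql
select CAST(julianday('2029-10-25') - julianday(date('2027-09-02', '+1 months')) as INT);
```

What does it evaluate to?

Adding +1 month to 2027-09-02 gives 2027-10-02.
29 days remain in October 2027 after the 2nd (31 − 2).
Full months from November 2027 through September 2029 contribute their day counts.
Then 25 days into October 2029.
Total: 29 + 30 + 31 + 31 + 29 + 31 + 30 + 31 + 30 + 31 + 31 + 30 + 31 + 30 + 31 + 31 + 28 + 31 + 30 + 31 + 30 + 31 + 31 + 30 + 25 = 754.

754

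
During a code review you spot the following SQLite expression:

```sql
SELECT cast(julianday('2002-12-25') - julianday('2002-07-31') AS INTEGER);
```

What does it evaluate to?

147

0 days remain in July 2002 after the 31st (31 − 31).
August 2002: 31 days.
September 2002: 30 days.
October 2002: 31 days.
November 2002: 30 days.
Then 25 days into December 2002.
Total: 0 + 31 + 30 + 31 + 30 + 25 = 147.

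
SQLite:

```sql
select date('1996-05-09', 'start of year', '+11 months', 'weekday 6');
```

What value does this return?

1996-12-07

`start of year` rewinds 1996-05-09 to 1996-01-01.
Adding +11 months to 1996-01-01 gives 1996-12-01.
`weekday 6` advances to the next Saturday; 1996-12-01 is a Sunday, so it moves forward to 1996-12-07.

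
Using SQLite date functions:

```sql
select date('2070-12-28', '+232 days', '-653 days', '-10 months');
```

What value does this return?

Applying '+232 days' to 2070-12-28: counting 232 days forward gives 2071-08-17.
Applying '-653 days' to 2071-08-17: counting 653 days back gives 2069-11-02.
Adding -10 months to 2069-11-02 gives 2069-01-02.

2069-01-02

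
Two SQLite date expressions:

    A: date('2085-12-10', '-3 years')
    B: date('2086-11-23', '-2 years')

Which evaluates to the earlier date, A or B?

A

A = 2082-12-10.
B = 2084-11-23.
A is earlier.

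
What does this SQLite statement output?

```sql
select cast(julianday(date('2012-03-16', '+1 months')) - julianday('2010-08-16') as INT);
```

Adding +1 month to 2012-03-16 gives 2012-04-16.
15 days remain in August 2010 after the 16th (31 − 16).
Full months from September 2010 through March 2012 contribute their day counts.
Then 16 days into April 2012.
Total: 15 + 30 + 31 + 30 + 31 + 31 + 28 + 31 + 30 + 31 + 30 + 31 + 31 + 30 + 31 + 30 + 31 + 31 + 29 + 31 + 16 = 609.

609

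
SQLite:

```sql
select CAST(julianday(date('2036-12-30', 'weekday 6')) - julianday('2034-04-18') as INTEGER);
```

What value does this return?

991

`weekday 6` advances to the next Saturday; 2036-12-30 is a Tuesday, so it moves forward to 2037-01-03.
12 days remain in April 2034 after the 18th (30 − 18).
Full months from May 2034 through December 2036 contribute their day counts.
Then 3 days into January 2037.
Total: 12 + 31 + 30 + 31 + 31 + 30 + 31 + 30 + 31 + 31 + 28 + 31 + 30 + 31 + 30 + 31 + 31 + 30 + 31 + 30 + 31 + 31 + 29 + 31 + 30 + 31 + 30 + 31 + 31 + 30 + 31 + 30 + 31 + 3 = 991.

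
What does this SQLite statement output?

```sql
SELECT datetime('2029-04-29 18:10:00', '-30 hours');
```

-30 hours from 2029-04-29 18:10:00 is 2029-04-28 12:10:00 (crosses midnight).

2029-04-28 12:10:00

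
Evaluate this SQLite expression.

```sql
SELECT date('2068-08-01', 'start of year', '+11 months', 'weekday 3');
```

2068-12-05

`start of year` rewinds 2068-08-01 to 2068-01-01.
Adding +11 months to 2068-01-01 gives 2068-12-01.
`weekday 3` advances to the next Wednesday; 2068-12-01 is a Saturday, so it moves forward to 2068-12-05.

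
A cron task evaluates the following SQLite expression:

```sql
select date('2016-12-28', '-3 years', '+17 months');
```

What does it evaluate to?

2015-05-28

Adding -3 years to 2016-12-28 gives 2013-12-28.
Adding +17 months to 2013-12-28 gives 2015-05-28.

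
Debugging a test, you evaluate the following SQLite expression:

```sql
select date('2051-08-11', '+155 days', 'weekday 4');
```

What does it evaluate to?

2052-01-18

Applying '+155 days' to 2051-08-11: counting 155 days forward gives 2052-01-13.
`weekday 4` advances to the next Thursday; 2052-01-13 is a Saturday, so it moves forward to 2052-01-18.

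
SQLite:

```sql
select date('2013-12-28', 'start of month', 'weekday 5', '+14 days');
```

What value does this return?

`start of month` rewinds 2013-12-28 to 2013-12-01.
`weekday 5` advances to the next Friday; 2013-12-01 is a Sunday, so it moves forward to 2013-12-06.
Advancing 14 more days within December lands on 2013-12-20.

2013-12-20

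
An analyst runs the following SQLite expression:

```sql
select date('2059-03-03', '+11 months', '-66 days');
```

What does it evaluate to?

2059-11-29

Adding +11 months to 2059-03-03 gives 2060-02-03.
Applying '-66 days' to 2060-02-03: counting 66 days back gives 2059-11-29.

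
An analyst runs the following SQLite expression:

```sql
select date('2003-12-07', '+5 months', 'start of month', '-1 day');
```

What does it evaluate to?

Adding +5 months to 2003-12-07 gives 2004-05-07.
`start of month` rewinds 2004-05-07 to 2004-05-01.
Going back 1 day from 2004-05-01 reaches 2004-04-30 (last day of April, 30 days).

2004-04-30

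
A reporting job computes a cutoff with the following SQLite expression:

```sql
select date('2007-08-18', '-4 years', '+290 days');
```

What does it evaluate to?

Adding -4 years to 2007-08-18 gives 2003-08-18.
Applying '+290 days' to 2003-08-18: counting 290 days forward gives 2004-06-03.

2004-06-03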